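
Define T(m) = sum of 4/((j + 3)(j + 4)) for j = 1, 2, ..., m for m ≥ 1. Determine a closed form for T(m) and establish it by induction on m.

T(m) = m/(m + 4)

We claim T(m) = m/(m + 4) for all m ≥ 1.
Base step (m = 1): T(1) = 1/5, and the closed form gives 1/5. They agree.
Suppose the result is true for m = j, so T(j) = j/(j + 4).
Then T(j+1) = T(j) + (4/((j + 4)(j + 5))) = (j/(j + 4)) + (4/((j + 4)(j + 5))).
Simplifying, T(j+1) = (j + 1)/(j + 5) = (j+1)/((j+1) + 4),
which is the closed form with m = j+1.
By induction, the statement is established for all m ≥ 1.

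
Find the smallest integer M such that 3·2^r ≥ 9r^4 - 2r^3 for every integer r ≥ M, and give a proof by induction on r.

At r = 18: 786432 < 933120, so the inequality fails and M ≥ 19. We prove 3·2^r ≥ 9r^4 - 2r^3 for all r ≥ 19.
Base case (r = 19): 3·2^r = 1572864 and 9r^4 - 2r^3 = 1159171, so 1572864 ≥ 1159171.
Suppose the result is true for r = k, so 3·2^k ≥ 9k^4 - 2k^3.
Then 3·2^(k + 1) = 2·(3·2^k) ≥ 2·(9k^4 - 2k^3).
Also, for k ≥ 19 we have 2·(9k^4 - 2k^3) ≥ 9(k+1)^4 - 2(k+1)^3, since 2·(9k^4 - 2k^3) − (9(k+1)^4 - 2(k+1)^3) = 9k^4 - 38k^3 - 48k^2 - 30k - 7, which is nonnegative for all k ≥ 19.
Combining, 3·2^(k + 1) ≥ 9(k+1)^4 - 2(k+1)^3.
Hence, by induction on r, the claim holds for every r ≥ 19.
Hence the smallest such M is 19.

M = 19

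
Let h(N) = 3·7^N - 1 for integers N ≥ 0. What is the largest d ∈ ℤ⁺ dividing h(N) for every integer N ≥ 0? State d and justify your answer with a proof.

d = 2

Computing the first values: h(0) = 2 and h(1) = 20; gcd(2, 20) = 2, so d ≤ 2.
We prove 2 | 3·7^N - 1 for all N ≥ 0 by induction on N.
For the base case N = 0: h(0) = 2 = 2·(1), so 2 | h(0).
Inductive step: assume the claim holds for N = p, i.e. 2 | h(p). Then
h(p+1) = 3·7^(p+1) - 1 = 7·(3·7^p - 1) + 6 = 7·h(p) + 6. The first term is divisible by 2 by the inductive hypothesis, and 6 is divisible by 2. Hence 2 | h(p+1).
By the principle of mathematical induction, the result holds for all N ≥ 0.
Therefore the largest such d is 2.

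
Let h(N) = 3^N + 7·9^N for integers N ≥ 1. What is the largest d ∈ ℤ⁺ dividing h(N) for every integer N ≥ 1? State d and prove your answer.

Computing the first values: h(1) = 66 and h(2) = 576; gcd(66, 576) = 6, so d ≤ 6.
We prove 6 | 3^N + 7·9^N for all N ≥ 1 by induction on N.
Base case (N = 1): h(1) = 66 = 6·(11), so 6 | h(1).
Inductive step: assume the claim holds for N = k, i.e. 6 | h(k). Then
h(k+1) − 9·h(k) = (3^(k+1) + 7·9^(k+1)) − 9·(3^k + 7·9^k) = (1)·3^k·(3 − 9) = (-6)·3^k. Since 6 | h(k) by the inductive hypothesis, 6 | 9·h(k); and 6 | -6 since -6 = 6·-1. Therefore 6 | h(k+1).
This completes the induction.
Therefore the largest such d is 6.

d = 6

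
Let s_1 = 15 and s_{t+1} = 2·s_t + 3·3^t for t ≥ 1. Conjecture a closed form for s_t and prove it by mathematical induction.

Computing the first terms: s_1 = 15, s_2 = 39, s_3 = 105. This suggests s_t = 3·2^t + 3^(t + 1).
When t = 1: the formula gives 15 = 15 = s_1.
Inductive step: assume the claim holds for t = p, so s_p = 3·2^p + 3^(p + 1).
Then s_{p+1} = 2·s_p + 3·3^p = 2·(3·2^p + 3^(p + 1)) + 3·3^p = 3·2^(p + 1) + 3^(p + 2) = 3·2^(p+1) + 3^((p+1) + 1),
which is the claimed formula at t = p+1.
By the principle of mathematical induction, the result holds for all t ≥ 1.

s_t = 3·2^t + 3^(t + 1)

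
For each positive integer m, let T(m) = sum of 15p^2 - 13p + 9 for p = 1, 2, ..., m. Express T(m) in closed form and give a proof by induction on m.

We claim T(m) = m(5m^2 + m + 5) for all m ≥ 1.
For the base case m = 1: T(1) = 11, and the closed form gives 11. They agree.
Inductive step: assume the claim holds for m = p, so T(p) = p(5p^2 + p + 5).
Then T(p+1) = T(p) + (15p^2 + 17p + 11) = (p(5p^2 + p + 5)) + (15p^2 + 17p + 11).
Simplifying, T(p+1) = (p + 1)(5p^2 + 11p + 11) = (p+1)(5(p+1)^2 + (p+1) + 5),
which is the closed form with m = p+1.
This completes the induction.

T(m) = m(5m^2 + m + 5)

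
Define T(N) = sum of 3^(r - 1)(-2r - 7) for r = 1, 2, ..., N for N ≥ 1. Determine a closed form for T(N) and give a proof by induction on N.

T(N) = -3^N(N + 3) + 3

We claim T(N) = -3^N(N + 3) + 3 for all N ≥ 1.
When N = 1: T(1) = -9, and the closed form gives -9. They agree.
Suppose the result is true for N = r, so T(r) = -3^r(r + 3) + 3.
Then T(r+1) = T(r) + (3^r(-2r - 9)) = (-3^r(r + 3) + 3) + (3^r(-2r - 9)).
Simplifying, T(r+1) = -3·3^r·r - 12·3^r + 3 = -3^(r+1)((r+1) + 3) + 3,
which is the closed form with N = r+1.
By induction, the statement is established for all N ≥ 1.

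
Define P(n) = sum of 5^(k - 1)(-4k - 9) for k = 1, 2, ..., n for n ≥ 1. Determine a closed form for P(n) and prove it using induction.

We claim P(n) = -5^n(n + 2) + 2 for all n ≥ 1.
Base step (n = 1): P(1) = -13, and the closed form gives -13. They agree.
For the inductive step, assume it holds for an arbitrary k ≥ 1, so P(k) = -5^k(k + 2) + 2.
Then P(k+1) = P(k) + (5^k(-4k - 13)) = (-5^k(k + 2) + 2) + (5^k(-4k - 13)).
Simplifying, P(k+1) = -5·5^k·k - 15·5^k + 2 = -5^(k+1)((k+1) + 2) + 2,
which is the closed form with n = k+1.
By induction, the statement is established for all n ≥ 1.

P(n) = -5^n(n + 2) + 2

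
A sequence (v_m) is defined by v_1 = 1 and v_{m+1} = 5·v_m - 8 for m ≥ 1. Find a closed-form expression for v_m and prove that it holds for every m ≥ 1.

Computing the first terms: v_1 = 1, v_2 = -3, v_3 = -23. This suggests v_m = -5^(m - 1) + 2.
Base case (m = 1): the formula gives 1 = 1 = v_1.
Inductive step: suppose the statement holds for some p ≥ 1, so v_p = -5^(p - 1) + 2.
Then v_{p+1} = 5·v_p - 8 = 5·(-5^(p - 1) + 2) - 8 = -5^p + 2 = -5^((p+1) - 1) + 2,
which is the claimed formula at m = p+1.
Hence, by induction on m, the claim holds for every m ≥ 1.

v_m = -5^(m - 1) + 2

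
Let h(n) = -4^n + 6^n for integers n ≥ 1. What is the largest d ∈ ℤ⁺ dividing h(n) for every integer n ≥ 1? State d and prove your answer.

Computing the first values: h(1) = 2 and h(2) = 20; gcd(2, 20) = 2, so d ≤ 2.
We prove 2 | -4^n + 6^n for all n ≥ 1 by induction on n.
When n = 1: h(1) = 2 = 2·(1), so 2 | h(1).
For the inductive step, assume it holds for an arbitrary m ≥ 1, i.e. 2 | h(m). Then
6^{m+1} − 4^{m+1} = 6·6^m − 4·4^m = 6·(6^m − 4^m) + (2)·4^m. The first term is divisible by 2 by the inductive hypothesis, and the second term (2)·4^m is divisible by 2 since 2 | 2. Hence 2 | h(m+1).
This completes the induction.
Therefore the largest such d is 2.

d = 2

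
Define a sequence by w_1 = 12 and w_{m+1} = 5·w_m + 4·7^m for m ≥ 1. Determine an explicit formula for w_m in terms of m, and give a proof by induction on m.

Computing the first terms: w_1 = 12, w_2 = 88, w_3 = 636. This suggests w_m = -2·5^(m - 1) + 2·7^m.
For the base case m = 1: the formula gives 12 = 12 = w_1.
Inductive step: assume the claim holds for m = p, so w_p = -2·5^(p - 1) + 2·7^p.
Then w_{p+1} = 5·w_p + 4·7^p = 5·(-2·5^(p - 1) + 2·7^p) + 4·7^p = -2·5^p + 2·7^(p + 1) = -2·5^((p+1) - 1) + 2·7^(p+1),
which is the claimed formula at m = p+1.
This completes the induction.

w_m = -2·5^(m - 1) + 2·7^m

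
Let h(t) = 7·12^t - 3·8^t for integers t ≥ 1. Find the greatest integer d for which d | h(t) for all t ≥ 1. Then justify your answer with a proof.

Computing the first values: h(1) = 60 and h(2) = 816; gcd(60, 816) = 12, so d ≤ 12.
We prove 12 | 7·12^t - 3·8^t for all t ≥ 1 by induction on t.
Base case (t = 1): h(1) = 60 = 12·(5), so 12 | h(1).
Suppose the result is true for t = r, i.e. 12 | h(r). Then
h(r+1) − 12·h(r) = (7·12^(r+1) - 3·8^(r+1)) − 12·(7·12^r - 3·8^r) = (-3)·8^r·(8 − 12) = (12)·8^r. Since 12 | h(r) by the inductive hypothesis, 12 | 12·h(r); and 12 | 12 since 12 = 12·1. Therefore 12 | h(r+1).
This completes the induction.
Therefore the largest such d is 12.

d = 12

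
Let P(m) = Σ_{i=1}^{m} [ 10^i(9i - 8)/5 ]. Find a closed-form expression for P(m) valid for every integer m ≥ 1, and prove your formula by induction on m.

P(m) = 2·10^m(m - 1) + 2

We claim P(m) = 2·10^m(m - 1) + 2 for all m ≥ 1.
Base case (m = 1): P(1) = 2, and the closed form gives 2. They agree.
Inductive step: suppose the statement holds for some i ≥ 1, so P(i) = 2·10^i(i - 1) + 2.
Then P(i+1) = P(i) + (10^i(18i + 2)) = (2·10^i(i - 1) + 2) + (10^i(18i + 2)).
Simplifying, P(i+1) = 20·10^i·i + 2 = 2·10^(i+1)((i+1) - 1) + 2,
which is the closed form with m = i+1.
By induction, the statement is established for all m ≥ 1.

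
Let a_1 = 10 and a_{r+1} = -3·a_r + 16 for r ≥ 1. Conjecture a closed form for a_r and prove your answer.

a_r = -2(-3)^r + 4

Computing the first terms: a_1 = 10, a_2 = -14, a_3 = 58. This suggests a_r = -2(-3)^r + 4.
When r = 1: the formula gives 10 = 10 = a_1.
For the inductive step, assume it holds for an arbitrary i ≥ 1, so a_i = -2(-3)^i + 4.
Then a_{i+1} = -3·a_i + 16 = -3·(-2(-3)^i + 4) + 16 = -2(-3)^(i + 1) + 4,
which is the claimed formula at r = i+1.
This completes the induction.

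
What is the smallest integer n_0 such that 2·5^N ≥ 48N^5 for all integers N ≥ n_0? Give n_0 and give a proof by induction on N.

n_0 = 9

At N = 8: 781250 < 1572864, so the inequality fails and n_0 ≥ 9. We prove 2·5^N ≥ 48N^5 for all N ≥ 9.
Base case (N = 9): 2·5^N = 3906250 and 48N^5 = 2834352, so 3906250 ≥ 2834352.
Inductive step: assume the claim holds for N = p, so 2·5^p ≥ 48p^5.
Then 2·5^(p + 1) = 5·(2·5^p) ≥ 5·(48p^5).
Also, for p ≥ 9 we have 5·(48p^5) ≥ 48(p+1)^5, since 5 ≥ (1 + 1/p)^5 for all p ≥ 9.
Combining, 2·5^(p + 1) ≥ 48(p+1)^5.
This completes the induction.
Hence the smallest such n_0 is 9.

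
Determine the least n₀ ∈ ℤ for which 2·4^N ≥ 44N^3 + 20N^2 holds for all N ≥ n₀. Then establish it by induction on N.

At N = 6: 8192 < 10224, so the inequality fails and n₀ ≥ 7. We prove 2·4^N ≥ 44N^3 + 20N^2 for all N ≥ 7.
Base case (N = 7): 2·4^N = 32768 and 44N^3 + 20N^2 = 16072, so 32768 ≥ 16072.
Inductive step: assume the claim holds for N = i, so 2·4^i ≥ 44i^3 + 20i^2.
Then 2·4^(i + 1) = 4·(2·4^i) ≥ 4·(44i^3 + 20i^2).
Also, for i ≥ 7 we have 4·(44i^3 + 20i^2) ≥ 44(i+1)^3 + 20(i+1)^2, since 4·(44i^3 + 20i^2) − (44(i+1)^3 + 20(i+1)^2) = 132i^3 - 72i^2 - 172i - 64, which is nonnegative for all i ≥ 7.
Combining, 2·4^(i + 1) ≥ 44(i+1)^3 + 20(i+1)^2.
By induction, the statement is established for all N ≥ 7.
Hence the smallest such n₀ is 7.

n₀ = 7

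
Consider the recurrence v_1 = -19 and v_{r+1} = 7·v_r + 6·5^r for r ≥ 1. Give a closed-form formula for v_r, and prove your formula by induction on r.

v_r = -3·5^r - 4·7^(r - 1)

Computing the first terms: v_1 = -19, v_2 = -103, v_3 = -571. This suggests v_r = -3·5^r - 4·7^(r - 1).
Base case (r = 1): the formula gives -19 = -19 = v_1.
Suppose the result is true for r = j, so v_j = -3·5^j - 4·7^(j - 1).
Then v_{j+1} = 7·v_j + 6·5^j = 7·(-3·5^j - 4·7^(j - 1)) + 6·5^j = -3·5^(j + 1) - 4·7^j = -3·5^(j+1) - 4·7^((j+1) - 1),
which is the claimed formula at r = j+1.
By the principle of mathematical induction, the result holds for all r ≥ 1.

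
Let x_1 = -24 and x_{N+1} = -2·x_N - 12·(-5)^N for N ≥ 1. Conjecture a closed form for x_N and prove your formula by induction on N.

x_N = -(-2)^(N + 1) + 4(-5)^N

Computing the first terms: x_1 = -24, x_2 = 108, x_3 = -516. This suggests x_N = -(-2)^(N + 1) + 4(-5)^N.
Base step (N = 1): the formula gives -24 = -24 = x_1.
Inductive step: suppose the statement holds for some r ≥ 1, so x_r = -(-2)^(r + 1) + 4(-5)^r.
Then x_{r+1} = -2·x_r - 12·(-5)^r = -2·(-(-2)^(r + 1) + 4(-5)^r) - 12·(-5)^r = -(-2)^(r + 2) + 4(-5)^(r + 1) = -(-2)^((r+1) + 1) + 4(-5)^(r+1),
which is the claimed formula at N = r+1.
By the principle of mathematical induction, the result holds for all N ≥ 1.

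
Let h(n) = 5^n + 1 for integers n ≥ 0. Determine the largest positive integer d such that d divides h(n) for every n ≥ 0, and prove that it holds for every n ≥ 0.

Computing the first values: h(0) = 2 and h(1) = 6; gcd(2, 6) = 2, so d ≤ 2.
We prove 2 | 5^n + 1 for all n ≥ 0 by induction on n.
For the base case n = 0: h(0) = 2 = 2·(1), so 2 | h(0).
Inductive step: suppose the statement holds for some p ≥ 0, i.e. 2 | h(p). Then
h(p+1) = 5^(p+1) + 1 = 5·(5^p + 1) - 4 = 5·h(p) - 4. The first term is divisible by 2 by the inductive hypothesis, and -4 is divisible by 2. Hence 2 | h(p+1).
By the principle of mathematical induction, the result holds for all n ≥ 0.
Therefore the largest such d is 2.

d = 2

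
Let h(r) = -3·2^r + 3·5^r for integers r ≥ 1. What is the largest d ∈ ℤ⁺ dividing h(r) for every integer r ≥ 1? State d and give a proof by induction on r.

d = 9

Computing the first values: h(1) = 9 and h(2) = 63; gcd(9, 63) = 9, so d ≤ 9.
We prove 9 | -3·2^r + 3·5^r for all r ≥ 1 by induction on r.
When r = 1: h(1) = 9 = 9·(1), so 9 | h(1).
Inductive step: assume the claim holds for r = i, i.e. 9 | h(i). Then
h(i+1) − 5·h(i) = (-3·2^(i+1) + 3·5^(i+1)) − 5·(-3·2^i + 3·5^i) = (-3)·2^i·(2 − 5) = (9)·2^i. Since 9 | h(i) by the inductive hypothesis, 9 | 5·h(i); and 9 | 9 since 9 = 9·1. Therefore 9 | h(i+1).
Hence, by induction on r, the claim holds for every r ≥ 1.
Therefore the largest such d is 9.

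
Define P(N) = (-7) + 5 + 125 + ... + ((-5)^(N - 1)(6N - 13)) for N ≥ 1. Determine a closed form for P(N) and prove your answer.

P(N) = (-5)^N(-N + 2) - 2

We claim P(N) = (-5)^N(-N + 2) - 2 for all N ≥ 1.
For the base case N = 1: P(1) = -7, and the closed form gives -7. They agree.
Inductive step: suppose the statement holds for some p ≥ 1, so P(p) = (-5)^p(-p + 2) - 2.
Then P(p+1) = P(p) + ((-5)^p(6p - 7)) = ((-5)^p(-p + 2) - 2) + ((-5)^p(6p - 7)).
Simplifying, P(p+1) = -(-5)^(p + 1)p + (-5)^(p + 1) - 2 = (-5)^(p+1)(-(p+1) + 2) - 2,
which is the closed form with N = p+1.
Hence, by induction on N, the claim holds for every N ≥ 1.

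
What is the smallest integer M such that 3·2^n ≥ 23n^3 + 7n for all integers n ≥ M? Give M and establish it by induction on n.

M = 15

At n = 14: 49152 < 63210, so the inequality fails and M ≥ 15. We prove 3·2^n ≥ 23n^3 + 7n for all n ≥ 15.
For the base case n = 15: 3·2^n = 98304 and 23n^3 + 7n = 77730, so 98304 ≥ 77730.
Inductive step: assume the claim holds for n = m, so 3·2^m ≥ 23m^3 + 7m.
Then 3·2^(m + 1) = 2·(3·2^m) ≥ 2·(23m^3 + 7m).
Also, for m ≥ 15 we have 2·(23m^3 + 7m) ≥ 23(m+1)^3 + 7(m+1), since 2·(23m^3 + 7m) − (23(m+1)^3 + 7(m+1)) = 23m^3 - 69m^2 - 62m - 30, which is nonnegative for all m ≥ 15.
Combining, 3·2^(m + 1) ≥ 23(m+1)^3 + 7(m+1).
By the principle of mathematical induction, the result holds for all n ≥ 15.
Hence the smallest such M is 15.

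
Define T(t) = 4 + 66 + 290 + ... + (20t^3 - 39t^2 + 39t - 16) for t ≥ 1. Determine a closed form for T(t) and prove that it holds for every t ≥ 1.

T(t) = t(5t - 3)(t^2 + 1)

We claim T(t) = t(5t - 3)(t^2 + 1) for all t ≥ 1.
Base step (t = 1): T(1) = 4, and the closed form gives 4. They agree.
Inductive step: assume the claim holds for t = k, so T(k) = k(5k^3 - 3k^2 + 5k - 3).
Then T(k+1) = T(k) + (20k^3 + 21k^2 + 21k + 4) = (k(5k^3 - 3k^2 + 5k - 3)) + (20k^3 + 21k^2 + 21k + 4).
Simplifying, T(k+1) = (k + 1)(5k + 2)(k^2 + 2k + 2) = (k+1)(5(k+1) - 3)((k+1)^2 + 1),
which is the closed form with t = k+1.
By the principle of mathematical induction, the result holds for all t ≥ 1.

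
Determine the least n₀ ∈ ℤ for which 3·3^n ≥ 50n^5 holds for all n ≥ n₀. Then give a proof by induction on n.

At n = 14: 14348907 < 26891200, so the inequality fails and n₀ ≥ 15. We prove 3·3^n ≥ 50n^5 for all n ≥ 15.
Base case (n = 15): 3·3^n = 43046721 and 50n^5 = 37968750, so 43046721 ≥ 37968750.
Suppose the result is true for n = p, so 3·3^p ≥ 50p^5.
Then 3·3^(p + 1) = 3·(3·3^p) ≥ 3·(50p^5).
Also, for p ≥ 15 we have 3·(50p^5) ≥ 50(p+1)^5, since 3 ≥ (1 + 1/p)^5 for all p ≥ 15.
Combining, 3·3^(p + 1) ≥ 50(p+1)^5.
This completes the induction.
Hence the smallest such n₀ is 15.

n₀ = 15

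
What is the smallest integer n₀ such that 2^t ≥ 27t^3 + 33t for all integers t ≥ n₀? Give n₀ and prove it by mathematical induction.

At t = 17: 131072 < 133212, so the inequality fails and n₀ ≥ 18. We prove 2^t ≥ 27t^3 + 33t for all t ≥ 18.
Base step (t = 18): 2^t = 262144 and 27t^3 + 33t = 158058, so 262144 ≥ 158058.
Inductive step: assume the claim holds for t = k, so 2^k ≥ 27k^3 + 33k.
Then 2^(k + 1) = 2·(2^k) ≥ 2·(27k^3 + 33k).
Also, for k ≥ 18 we have 2·(27k^3 + 33k) ≥ 27(k+1)^3 + 33(k+1), since 2·(27k^3 + 33k) − (27(k+1)^3 + 33(k+1)) = 27k^3 - 81k^2 - 48k - 60, which is nonnegative for all k ≥ 18.
Combining, 2^(k + 1) ≥ 27(k+1)^3 + 33(k+1).
By induction, the statement is established for all t ≥ 18.
Hence the smallest such n₀ is 18.

n₀ = 18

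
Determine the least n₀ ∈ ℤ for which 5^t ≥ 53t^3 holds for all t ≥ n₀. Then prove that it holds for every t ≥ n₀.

At t = 5: 3125 < 6625, so the inequality fails and n₀ ≥ 6. We prove 5^t ≥ 53t^3 for all t ≥ 6.
Base step (t = 6): 5^t = 15625 and 53t^3 = 11448, so 15625 ≥ 11448.
Inductive step: suppose the statement holds for some i ≥ 6, so 5^i ≥ 53i^3.
Then 5^(i + 1) = 5·(5^i) ≥ 5·(53i^3).
Also, for i ≥ 6 we have 5·(53i^3) ≥ 53(i+1)^3, since 5 ≥ (1 + 1/i)^3 for all i ≥ 6.
Combining, 5^(i + 1) ≥ 53(i+1)^3.
This completes the induction.
Hence the smallest such n₀ is 6.

n₀ = 6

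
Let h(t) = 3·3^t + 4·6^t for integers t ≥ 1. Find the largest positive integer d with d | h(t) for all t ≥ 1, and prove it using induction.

Computing the first values: h(1) = 33 and h(2) = 171; gcd(33, 171) = 3, so d ≤ 3.
We prove 3 | 3·3^t + 4·6^t for all t ≥ 1 by induction on t.
When t = 1: h(1) = 33 = 3·(11), so 3 | h(1).
Suppose the result is true for t = p, i.e. 3 | h(p). Then
h(p+1) − 6·h(p) = (3·3^(p+1) + 4·6^(p+1)) − 6·(3·3^p + 4·6^p) = (3)·3^p·(3 − 6) = (-9)·3^p. Since 3 | h(p) by the inductive hypothesis, 3 | 6·h(p); and 3 | -9 since -9 = 3·-3. Therefore 3 | h(p+1).
Hence, by induction on t, the claim holds for every t ≥ 1.
Therefore the largest such d is 3.

d = 3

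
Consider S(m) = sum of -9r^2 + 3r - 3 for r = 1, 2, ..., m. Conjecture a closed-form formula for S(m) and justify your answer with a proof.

S(m) = -3m(m^2 + m + 1)

We claim S(m) = -3m(m^2 + m + 1) for all m ≥ 1.
Base step (m = 1): S(1) = -9, and the closed form gives -9. They agree.
Suppose the result is true for m = r, so S(r) = 3r(-r^2 - r - 1).
Then S(r+1) = S(r) + (3r - 9(r + 1)^2) = (3r(-r^2 - r - 1)) + (3r - 9(r + 1)^2).
Simplifying, S(r+1) = -3(r + 1)(r^2 + 3r + 3) = -3(r+1)((r+1)^2 + (r+1) + 1),
which is the closed form with m = r+1.
This completes the induction.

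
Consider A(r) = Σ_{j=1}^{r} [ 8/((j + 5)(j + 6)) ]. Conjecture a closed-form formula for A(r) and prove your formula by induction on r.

We claim A(r) = 4r/(3(r + 6)) for all r ≥ 1.
When r = 1: A(1) = 4/21, and the closed form gives 4/21. They agree.
Inductive step: assume the claim holds for r = j, so A(j) = 4j/(3(j + 6)).
Then A(j+1) = A(j) + (8/((j + 6)(j + 7))) = (4j/(3(j + 6))) + (8/((j + 6)(j + 7))).
Simplifying, A(j+1) = 4(j + 1)/(3(j + 7)) = 4(j+1)/(3((j+1) + 6)),
which is the closed form with r = j+1.
This completes the induction.

A(r) = 4r/(3(r + 6))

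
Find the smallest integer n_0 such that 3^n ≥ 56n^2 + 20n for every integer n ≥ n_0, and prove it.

At n = 7: 2187 < 2884, so the inequality fails and n_0 ≥ 8. We prove 3^n ≥ 56n^2 + 20n for all n ≥ 8.
When n = 8: 3^n = 6561 and 56n^2 + 20n = 3744, so 6561 ≥ 3744.
Inductive step: suppose the statement holds for some r ≥ 8, so 3^r ≥ 56r^2 + 20r.
Then 3^(r + 1) = 3·(3^r) ≥ 3·(56r^2 + 20r).
Also, for r ≥ 8 we have 3·(56r^2 + 20r) ≥ 56(r+1)^2 + 20(r+1), since 3·(56r^2 + 20r) − (56(r+1)^2 + 20(r+1)) = 112r^2 - 72r - 76, which is nonnegative for all r ≥ 8.
Combining, 3^(r + 1) ≥ 56(r+1)^2 + 20(r+1).
By induction, the statement is established for all n ≥ 8.
Hence the smallest such n_0 is 8.

n_0 = 8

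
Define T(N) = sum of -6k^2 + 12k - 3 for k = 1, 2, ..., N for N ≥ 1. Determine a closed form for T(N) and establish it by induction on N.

We claim T(N) = -N(N - 2)(2N + 1) for all N ≥ 1.
Base case (N = 1): T(1) = 3, and the closed form gives 3. They agree.
Suppose the result is true for N = k, so T(k) = k(-2k^2 + 3k + 2).
Then T(k+1) = T(k) + (-6k^2 + 3) = (k(-2k^2 + 3k + 2)) + (-6k^2 + 3).
Simplifying, T(k+1) = -(k - 1)(k + 1)(2k + 3) = -(k+1)((k+1) - 2)(2(k+1) + 1),
which is the closed form with N = k+1.
This completes the induction.

T(N) = -N(N - 2)(2N + 1)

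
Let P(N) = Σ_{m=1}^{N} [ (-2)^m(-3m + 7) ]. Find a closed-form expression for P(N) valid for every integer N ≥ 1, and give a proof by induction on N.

We claim P(N) = 2(-2)^N(-N + 2) - 4 for all N ≥ 1.
Base case (N = 1): P(1) = -8, and the closed form gives -8. They agree.
Suppose the result is true for N = m, so P(m) = 2(-2)^m(-m + 2) - 4.
Then P(m+1) = P(m) + ((-2)^(m + 1)(-3m + 4)) = (2(-2)^m(-m + 2) - 4) + ((-2)^(m + 1)(-3m + 4)).
Simplifying, P(m+1) = 4(-2)^m·m - 4(-2)^m - 4 = 2(-2)^(m+1)(-(m+1) + 2) - 4,
which is the closed form with N = m+1.
Hence, by induction on N, the claim holds for every N ≥ 1.

P(N) = 2(-2)^N(-N + 2) - 4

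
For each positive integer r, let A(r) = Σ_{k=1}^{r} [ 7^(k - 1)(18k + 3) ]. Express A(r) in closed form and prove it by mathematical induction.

A(r) = 3·7^r·r

We claim A(r) = 3·7^r·r for all r ≥ 1.
For the base case r = 1: A(1) = 21, and the closed form gives 21. They agree.
For the inductive step, assume it holds for an arbitrary k ≥ 1, so A(k) = 3·7^k·k.
Then A(k+1) = A(k) + (7^k(18k + 21)) = (3·7^k·k) + (7^k(18k + 21)).
Simplifying, A(k+1) = 21·7^k(k + 1) = 3·7^(k+1)·(k+1),
which is the closed form with r = k+1.
Hence, by induction on r, the claim holds for every r ≥ 1.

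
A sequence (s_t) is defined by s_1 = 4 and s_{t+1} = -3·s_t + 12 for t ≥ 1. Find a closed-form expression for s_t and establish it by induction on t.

s_t = (-3)^(t - 1) + 3

Computing the first terms: s_1 = 4, s_2 = 0, s_3 = 12. This suggests s_t = (-3)^(t - 1) + 3.
Base case (t = 1): the formula gives 4 = 4 = s_1.
Inductive step: assume the claim holds for t = r, so s_r = (-3)^(r - 1) + 3.
Then s_{r+1} = -3·s_r + 12 = -3·((-3)^(r - 1) + 3) + 12 = (-3)^r + 3 = (-3)^((r+1) - 1) + 3,
which is the claimed formula at t = r+1.
By induction, the statement is established for all t ≥ 1.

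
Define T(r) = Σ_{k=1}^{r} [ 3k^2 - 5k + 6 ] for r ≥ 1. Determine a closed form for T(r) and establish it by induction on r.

We claim T(r) = r(r^2 - r + 4) for all r ≥ 1.
Base step (r = 1): T(1) = 4, and the closed form gives 4. They agree.
Suppose the result is true for r = k, so T(k) = k(k^2 - k + 4).
Then T(k+1) = T(k) + (3k^2 + k + 4) = (k(k^2 - k + 4)) + (3k^2 + k + 4).
Simplifying, T(k+1) = (k + 1)(k^2 + k + 4) = (k+1)((k+1)^2 - (k+1) + 4),
which is the closed form with r = k+1.
By the principle of mathematical induction, the result holds for all r ≥ 1.

T(r) = r(r^2 - r + 4)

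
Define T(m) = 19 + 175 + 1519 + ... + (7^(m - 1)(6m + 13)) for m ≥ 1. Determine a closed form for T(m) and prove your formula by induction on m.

We claim T(m) = 7^m(m + 2) - 2 for all m ≥ 1.
Base case (m = 1): T(1) = 19, and the closed form gives 19. They agree.
Suppose the result is true for m = r, so T(r) = 7^r(r + 2) - 2.
Then T(r+1) = T(r) + (7^r(6r + 19)) = (7^r(r + 2) - 2) + (7^r(6r + 19)).
Simplifying, T(r+1) = 7·7^r·r + 21·7^r - 2 = 7^(r+1)((r+1) + 2) - 2,
which is the closed form with m = r+1.
By the principle of mathematical induction, the result holds for all m ≥ 1.

T(m) = 7^m(m + 2) - 2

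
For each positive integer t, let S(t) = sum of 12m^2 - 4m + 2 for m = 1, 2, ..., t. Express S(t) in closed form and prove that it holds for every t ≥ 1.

We claim S(t) = 2t(2t^2 + 2t + 1) for all t ≥ 1.
Base case (t = 1): S(1) = 10, and the closed form gives 10. They agree.
Inductive step: suppose the statement holds for some m ≥ 1, so S(m) = 2m(2m^2 + 2m + 1).
Then S(m+1) = S(m) + (12m^2 + 20m + 10) = (2m(2m^2 + 2m + 1)) + (12m^2 + 20m + 10).
Simplifying, S(m+1) = 2(m + 1)(2m^2 + 6m + 5) = 2(m+1)(2(m+1)^2 + 2(m+1) + 1),
which is the closed form with t = m+1.
By induction, the statement is established for all t ≥ 1.

S(t) = 2t(2t^2 + 2t + 1)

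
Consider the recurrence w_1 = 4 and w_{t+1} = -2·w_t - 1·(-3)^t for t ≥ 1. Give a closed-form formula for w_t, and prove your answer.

w_t = 7(-2)^(t - 1) + (-3)^t

Computing the first terms: w_1 = 4, w_2 = -5, w_3 = 1. This suggests w_t = 7(-2)^(t - 1) + (-3)^t.
Base step (t = 1): the formula gives 4 = 4 = w_1.
Suppose the result is true for t = j, so w_j = 7(-2)^(j - 1) + (-3)^j.
Then w_{j+1} = -2·w_j - 1·(-3)^j = -2·(7(-2)^(j - 1) + (-3)^j) - 1·(-3)^j = 7(-2)^j + (-3)^(j + 1) = 7(-2)^((j+1) - 1) + (-3)^(j+1),
which is the claimed formula at t = j+1.
By induction, the statement is established for all t ≥ 1.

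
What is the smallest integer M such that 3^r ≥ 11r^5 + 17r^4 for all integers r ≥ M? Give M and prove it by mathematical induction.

M = 15

At r = 14: 4782969 < 6569136, so the inequality fails and M ≥ 15. We prove 3^r ≥ 11r^5 + 17r^4 for all r ≥ 15.
Base case (r = 15): 3^r = 14348907 and 11r^5 + 17r^4 = 9213750, so 14348907 ≥ 9213750.
Suppose the result is true for r = p, so 3^p ≥ 11p^5 + 17p^4.
Then 3^(p + 1) = 3·(3^p) ≥ 3·(11p^5 + 17p^4).
Also, for p ≥ 15 we have 3·(11p^5 + 17p^4) ≥ 11(p+1)^5 + 17(p+1)^4, since 3·(11p^5 + 17p^4) − (11(p+1)^5 + 17(p+1)^4) = 22p^5 - 21p^4 - 178p^3 - 212p^2 - 123p - 28, which is nonnegative for all p ≥ 15.
Combining, 3^(p + 1) ≥ 11(p+1)^5 + 17(p+1)^4.
This completes the induction.
Hence the smallest such M is 15.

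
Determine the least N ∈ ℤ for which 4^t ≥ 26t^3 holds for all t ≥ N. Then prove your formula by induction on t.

N = 7

At t = 6: 4096 < 5616, so the inequality fails and N ≥ 7. We prove 4^t ≥ 26t^3 for all t ≥ 7.
Base step (t = 7): 4^t = 16384 and 26t^3 = 8918, so 16384 ≥ 8918.
Suppose the result is true for t = p, so 4^p ≥ 26p^3.
Then 4^(p + 1) = 4·(4^p) ≥ 4·(26p^3).
Also, for p ≥ 7 we have 4·(26p^3) ≥ 26(p+1)^3, since 4 ≥ (1 + 1/p)^3 for all p ≥ 7.
Combining, 4^(p + 1) ≥ 26(p+1)^3.
By induction, the statement is established for all t ≥ 7.
Hence the smallest such N is 7.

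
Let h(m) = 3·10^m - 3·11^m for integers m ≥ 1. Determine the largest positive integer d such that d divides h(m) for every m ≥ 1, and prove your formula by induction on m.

d = 3

Computing the first values: h(1) = -3 and h(2) = -63; gcd(-3, -63) = 3, so d ≤ 3.
We prove 3 | 3·10^m - 3·11^m for all m ≥ 1 by induction on m.
Base step (m = 1): h(1) = -3 = 3·(-1), so 3 | h(1).
For the inductive step, assume it holds for an arbitrary p ≥ 1, i.e. 3 | h(p). Then
h(p+1) − 11·h(p) = (3·10^(p+1) - 3·11^(p+1)) − 11·(3·10^p - 3·11^p) = (3)·10^p·(10 − 11) = (-3)·10^p. Since 3 | h(p) by the inductive hypothesis, 3 | 11·h(p); and 3 | -3 since -3 = 3·-1. Therefore 3 | h(p+1).
Hence, by induction on m, the claim holds for every m ≥ 1.
Therefore the largest such d is 3.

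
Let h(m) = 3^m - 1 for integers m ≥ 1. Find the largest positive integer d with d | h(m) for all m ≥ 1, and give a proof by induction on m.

Computing the first values: h(1) = 2 and h(2) = 8; gcd(2, 8) = 2, so d ≤ 2.
We prove 2 | 3^m - 1 for all m ≥ 1 by induction on m.
Base case (m = 1): h(1) = 2 = 2·(1), so 2 | h(1).
Inductive step: suppose the statement holds for some i ≥ 1, i.e. 2 | h(i). Then
3^{i+1} − 1^{i+1} = 3·3^i − 1·1^i = 3·(3^i − 1^i) + (2)·1^i. The first term is divisible by 2 by the inductive hypothesis, and the second term (2)·1^i is divisible by 2 since 2 | 2. Hence 2 | h(i+1).
By induction, the statement is established for all m ≥ 1.
Therefore the largest such d is 2.

d = 2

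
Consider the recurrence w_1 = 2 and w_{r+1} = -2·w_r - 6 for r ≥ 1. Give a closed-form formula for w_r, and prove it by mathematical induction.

Computing the first terms: w_1 = 2, w_2 = -10, w_3 = 14. This suggests w_r = (-2)^(r + 1) - 2.
Base case (r = 1): the formula gives 2 = 2 = w_1.
Suppose the result is true for r = p, so w_p = (-2)^(p + 1) - 2.
Then w_{p+1} = -2·w_p - 6 = -2·((-2)^(p + 1) - 2) - 6 = (-2)^(p + 2) - 2 = (-2)^((p+1) + 1) - 2,
which is the claimed formula at r = p+1.
By the principle of mathematical induction, the result holds for all r ≥ 1.

w_r = (-2)^(r + 1) - 2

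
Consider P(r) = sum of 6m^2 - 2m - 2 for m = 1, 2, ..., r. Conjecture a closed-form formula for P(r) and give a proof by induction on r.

We claim P(r) = 2r(r^2 + r - 1) for all r ≥ 1.
Base case (r = 1): P(1) = 2, and the closed form gives 2. They agree.
For the inductive step, assume it holds for an arbitrary m ≥ 1, so P(m) = 2m(m^2 + m - 1).
Then P(m+1) = P(m) + (6m^2 + 10m + 2) = (2m(m^2 + m - 1)) + (6m^2 + 10m + 2).
Simplifying, P(m+1) = 2(m + 1)(m^2 + 3m + 1) = 2(m+1)((m+1)^2 + (m+1) - 1),
which is the closed form with r = m+1.
Hence, by induction on r, the claim holds for every r ≥ 1.

P(r) = 2r(r^2 + r - 1)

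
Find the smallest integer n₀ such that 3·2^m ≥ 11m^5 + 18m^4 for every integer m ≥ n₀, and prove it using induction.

At m = 25: 100663296 < 114453125, so the inequality fails and n₀ ≥ 26. We prove 3·2^m ≥ 11m^5 + 18m^4 for all m ≥ 26.
Base step (m = 26): 3·2^m = 201326592 and 11m^5 + 18m^4 = 138920704, so 201326592 ≥ 138920704.
Inductive step: suppose the statement holds for some k ≥ 26, so 3·2^k ≥ 11k^5 + 18k^4.
Then 3·2^(k + 1) = 2·(3·2^k) ≥ 2·(11k^5 + 18k^4).
Also, for k ≥ 26 we have 2·(11k^5 + 18k^4) ≥ 11(k+1)^5 + 18(k+1)^4, since 2·(11k^5 + 18k^4) − (11(k+1)^5 + 18(k+1)^4) = 11k^5 - 37k^4 - 182k^3 - 218k^2 - 127k - 29, which is nonnegative for all k ≥ 26.
Combining, 3·2^(k + 1) ≥ 11(k+1)^5 + 18(k+1)^4.
By the principle of mathematical induction, the result holds for all m ≥ 26.
Hence the smallest such n₀ is 26.

n₀ = 26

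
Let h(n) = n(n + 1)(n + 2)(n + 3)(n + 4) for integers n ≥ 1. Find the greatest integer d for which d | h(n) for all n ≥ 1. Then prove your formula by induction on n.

Computing the first values: h(1) = 120 and h(2) = 720; gcd(120, 720) = 120, so d ≤ 120.
We prove 120 | n(n + 1)(n + 2)(n + 3)(n + 4) for all n ≥ 1 by induction on n.
Base case (n = 1): h(1) = 120 = 120·(1), so 120 | h(1).
Suppose the result is true for n = j, i.e. 120 | h(j). Then
h(j+1) − h(j) = (j+1)·(j+2)·(j+3)·(j+4)·(j+5) − j·(j+1)·(j+2)·(j+3)·(j+4) = (j+1)·(j+2)·(j+3)·(j+4)·[(j+5) − j] = 5·(j+1)·(j+2)·(j+3)·(j+4). The product of 4 consecutive integers is divisible by (4)! = 24, so h(j+1) − h(j) is divisible by 5·24 = 120. By the inductive hypothesis 120 | h(j), hence 120 | h(j+1).
By induction, the statement is established for all n ≥ 1.
Therefore the largest such d is 120.

d = 120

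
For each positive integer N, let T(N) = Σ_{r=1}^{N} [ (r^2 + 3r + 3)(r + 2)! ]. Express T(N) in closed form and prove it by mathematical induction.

We claim T(N) = (N + 1)(N + 3)! - 6 for all N ≥ 1.
Base case (N = 1): T(1) = 42, and the closed form gives 42. They agree.
Inductive step: suppose the statement holds for some r ≥ 1, so T(r) = (r + 1)(r + 3)! - 6.
Then T(r+1) = T(r) + ((r^2 + 5r + 7)(r + 3)!) = ((r + 1)(r + 3)! - 6) + ((r^2 + 5r + 7)(r + 3)!).
Simplifying, T(r+1) = ((r+1) + 1)((r+1) + 3)! - 6,
which is the closed form with N = r+1.
By the principle of mathematical induction, the result holds for all N ≥ 1.

T(N) = (N + 1)(N + 3)! - 6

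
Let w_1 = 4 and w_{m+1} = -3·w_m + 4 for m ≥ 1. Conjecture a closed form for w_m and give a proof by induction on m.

w_m = -(-3)^m + 1

Computing the first terms: w_1 = 4, w_2 = -8, w_3 = 28. This suggests w_m = -(-3)^m + 1.
When m = 1: the formula gives 4 = 4 = w_1.
Inductive step: suppose the statement holds for some r ≥ 1, so w_r = -(-3)^r + 1.
Then w_{r+1} = -3·w_r + 4 = -3·(-(-3)^r + 1) + 4 = -(-3)^(r + 1) + 1,
which is the claimed formula at m = r+1.
Hence, by induction on m, the claim holds for every m ≥ 1.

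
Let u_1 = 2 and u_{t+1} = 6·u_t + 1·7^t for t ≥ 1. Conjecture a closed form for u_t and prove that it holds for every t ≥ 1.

Computing the first terms: u_1 = 2, u_2 = 19, u_3 = 163. This suggests u_t = -5·6^(t - 1) + 7^t.
Base case (t = 1): the formula gives 2 = 2 = u_1.
Inductive step: suppose the statement holds for some j ≥ 1, so u_j = -5·6^(j - 1) + 7^j.
Then u_{j+1} = 6·u_j + 1·7^j = 6·(-5·6^(j - 1) + 7^j) + 1·7^j = -5·6^j + 7^(j + 1) = -5·6^((j+1) - 1) + 7^(j+1),
which is the claimed formula at t = j+1.
This completes the induction.

u_t = -5·6^(t - 1) + 7^t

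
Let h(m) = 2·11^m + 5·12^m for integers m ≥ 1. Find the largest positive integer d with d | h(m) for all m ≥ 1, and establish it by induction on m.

d = 2

Computing the first values: h(1) = 82 and h(2) = 962; gcd(82, 962) = 2, so d ≤ 2.
We prove 2 | 2·11^m + 5·12^m for all m ≥ 1 by induction on m.
Base case (m = 1): h(1) = 82 = 2·(41), so 2 | h(1).
Inductive step: suppose the statement holds for some j ≥ 1, i.e. 2 | h(j). Then
h(j+1) − 12·h(j) = (2·11^(j+1) + 5·12^(j+1)) − 12·(2·11^j + 5·12^j) = (2)·11^j·(11 − 12) = (-2)·11^j. Since 2 | h(j) by the inductive hypothesis, 2 | 12·h(j); and 2 | -2 since -2 = 2·-1. Therefore 2 | h(j+1).
By the principle of mathematical induction, the result holds for all m ≥ 1.
Therefore the largest such d is 2.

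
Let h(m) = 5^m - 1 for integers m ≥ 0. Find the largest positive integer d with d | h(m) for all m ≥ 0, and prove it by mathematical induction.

d = 4

Computing the first values: h(0) = 0 and h(1) = 4; gcd(0, 4) = 4, so d ≤ 4.
We prove 4 | 5^m - 1 for all m ≥ 0 by induction on m.
When m = 0: h(0) = 0 = 4·(0), so 4 | h(0).
For the inductive step, assume it holds for an arbitrary k ≥ 0, i.e. 4 | h(k). Then
h(k+1) = 5^(k+1) - 1 = 5·(5^k - 1) + 4 = 5·h(k) + 4. The first term is divisible by 4 by the inductive hypothesis, and 4 is divisible by 4. Hence 4 | h(k+1).
This completes the induction.
Therefore the largest such d is 4.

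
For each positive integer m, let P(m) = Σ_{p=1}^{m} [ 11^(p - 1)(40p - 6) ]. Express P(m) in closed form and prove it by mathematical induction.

P(m) = 11^m(4m - 1) + 1

We claim P(m) = 11^m(4m - 1) + 1 for all m ≥ 1.
When m = 1: P(1) = 34, and the closed form gives 34. They agree.
Inductive step: assume the claim holds for m = p, so P(p) = 11^p(4p - 1) + 1.
Then P(p+1) = P(p) + (11^p(40p + 34)) = (11^p(4p - 1) + 1) + (11^p(40p + 34)).
Simplifying, P(p+1) = 44·11^p·p + 33·11^p + 1 = 11^(p+1)(4(p+1) - 1) + 1,
which is the closed form with m = p+1.
By the principle of mathematical induction, the result holds for all m ≥ 1.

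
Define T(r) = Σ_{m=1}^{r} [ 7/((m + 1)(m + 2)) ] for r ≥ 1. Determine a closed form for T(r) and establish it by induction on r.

T(r) = 7r/(2(r + 2))

We claim T(r) = 7r/(2(r + 2)) for all r ≥ 1.
Base step (r = 1): T(1) = 7/6, and the closed form gives 7/6. They agree.
For the inductive step, assume it holds for an arbitrary m ≥ 1, so T(m) = 7m/(2(m + 2)).
Then T(m+1) = T(m) + (7/((m + 2)(m + 3))) = (7m/(2(m + 2))) + (7/((m + 2)(m + 3))).
Simplifying, T(m+1) = 7(m + 1)/(2(m + 3)) = 7(m+1)/(2((m+1) + 2)),
which is the closed form with r = m+1.
This completes the induction.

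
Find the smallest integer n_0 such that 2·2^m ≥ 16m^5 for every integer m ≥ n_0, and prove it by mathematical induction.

n_0 = 27

At m = 26: 134217728 < 190102016, so the inequality fails and n_0 ≥ 27. We prove 2·2^m ≥ 16m^5 for all m ≥ 27.
Base step (m = 27): 2·2^m = 268435456 and 16m^5 = 229582512, so 268435456 ≥ 229582512.
Inductive step: assume the claim holds for m = r, so 2·2^r ≥ 16r^5.
Then 2·2^(r + 1) = 2·(2·2^r) ≥ 2·(16r^5).
Also, for r ≥ 27 we have 2·(16r^5) ≥ 16(r+1)^5, since 2 ≥ (1 + 1/r)^5 for all r ≥ 27.
Combining, 2·2^(r + 1) ≥ 16(r+1)^5.
Hence, by induction on m, the claim holds for every m ≥ 27.
Hence the smallest such n_0 is 27.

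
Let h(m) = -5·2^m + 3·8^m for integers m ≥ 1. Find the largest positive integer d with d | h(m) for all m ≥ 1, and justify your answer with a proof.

d = 2

Computing the first values: h(1) = 14 and h(2) = 172; gcd(14, 172) = 2, so d ≤ 2.
We prove 2 | -5·2^m + 3·8^m for all m ≥ 1 by induction on m.
Base case (m = 1): h(1) = 14 = 2·(7), so 2 | h(1).
Inductive step: assume the claim holds for m = r, i.e. 2 | h(r). Then
h(r+1) − 8·h(r) = (-5·2^(r+1) + 3·8^(r+1)) − 8·(-5·2^r + 3·8^r) = (-5)·2^r·(2 − 8) = (30)·2^r. Since 2 | h(r) by the inductive hypothesis, 2 | 8·h(r); and 2 | 30 since 30 = 2·15. Therefore 2 | h(r+1).
This completes the induction.
Therefore the largest such d is 2.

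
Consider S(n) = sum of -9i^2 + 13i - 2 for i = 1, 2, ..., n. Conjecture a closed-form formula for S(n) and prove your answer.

We claim S(n) = -n(3n^2 - 2n - 3) for all n ≥ 1.
For the base case n = 1: S(1) = 2, and the closed form gives 2. They agree.
Suppose the result is true for n = i, so S(i) = i(-3i^2 + 2i + 3).
Then S(i+1) = S(i) + (-9i^2 - 5i + 2) = (i(-3i^2 + 2i + 3)) + (-9i^2 - 5i + 2).
Simplifying, S(i+1) = -(i + 1)(3i^2 + 4i - 2) = -(i+1)(3(i+1)^2 - 2(i+1) - 3),
which is the closed form with n = i+1.
Hence, by induction on n, the claim holds for every n ≥ 1.

S(n) = -n(3n^2 - 2n - 3)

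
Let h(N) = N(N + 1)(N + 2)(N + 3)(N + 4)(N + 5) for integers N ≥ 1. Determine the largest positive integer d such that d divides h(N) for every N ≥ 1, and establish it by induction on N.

d = 720

Computing the first values: h(1) = 720 and h(2) = 5040; gcd(720, 5040) = 720, so d ≤ 720.
We prove 720 | N(N + 1)(N + 2)(N + 3)(N + 4)(N + 5) for all N ≥ 1 by induction on N.
Base step (N = 1): h(1) = 720 = 720·(1), so 720 | h(1).
Inductive step: suppose the statement holds for some i ≥ 1, i.e. 720 | h(i). Then
h(i+1) − h(i) = (i+1)·(i+2)·(i+3)·(i+4)·(i+5)·(i+6) − i·(i+1)·(i+2)·(i+3)·(i+4)·(i+5) = (i+1)·(i+2)·(i+3)·(i+4)·(i+5)·[(i+6) − i] = 6·(i+1)·(i+2)·(i+3)·(i+4)·(i+5). The product of 5 consecutive integers is divisible by (5)! = 120, so h(i+1) − h(i) is divisible by 6·120 = 720. By the inductive hypothesis 720 | h(i), hence 720 | h(i+1).
This completes the induction.
Therefore the largest such d is 720.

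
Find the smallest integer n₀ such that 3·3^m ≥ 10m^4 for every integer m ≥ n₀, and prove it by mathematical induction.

n₀ = 10

At m = 9: 59049 < 65610, so the inequality fails and n₀ ≥ 10. We prove 3·3^m ≥ 10m^4 for all m ≥ 10.
When m = 10: 3·3^m = 177147 and 10m^4 = 100000, so 177147 ≥ 100000.
Inductive step: assume the claim holds for m = i, so 3·3^i ≥ 10i^4.
Then 3·3^(i + 1) = 3·(3·3^i) ≥ 3·(10i^4).
Also, for i ≥ 10 we have 3·(10i^4) ≥ 10(i+1)^4, since 3 ≥ (1 + 1/i)^4 for all i ≥ 10.
Combining, 3·3^(i + 1) ≥ 10(i+1)^4.
By induction, the statement is established for all m ≥ 10.
Hence the smallest such n₀ is 10.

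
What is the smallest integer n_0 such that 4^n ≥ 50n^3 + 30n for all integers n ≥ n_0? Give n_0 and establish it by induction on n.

At n = 7: 16384 < 17360, so the inequality fails and n_0 ≥ 8. We prove 4^n ≥ 50n^3 + 30n for all n ≥ 8.
Base case (n = 8): 4^n = 65536 and 50n^3 + 30n = 25840, so 65536 ≥ 25840.
Inductive step: assume the claim holds for n = m, so 4^m ≥ 50m^3 + 30m.
Then 4^(m + 1) = 4·(4^m) ≥ 4·(50m^3 + 30m).
Also, for m ≥ 8 we have 4·(50m^3 + 30m) ≥ 50(m+1)^3 + 30(m+1), since 4·(50m^3 + 30m) − (50(m+1)^3 + 30(m+1)) = 150m^3 - 150m^2 - 60m - 80, which is nonnegative for all m ≥ 8.
Combining, 4^(m + 1) ≥ 50(m+1)^3 + 30(m+1).
This completes the induction.
Hence the smallest such n_0 is 8.

n_0 = 8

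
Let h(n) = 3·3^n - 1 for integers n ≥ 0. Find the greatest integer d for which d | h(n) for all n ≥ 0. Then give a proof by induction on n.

Computing the first values: h(0) = 2 and h(1) = 8; gcd(2, 8) = 2, so d ≤ 2.
We prove 2 | 3·3^n - 1 for all n ≥ 0 by induction on n.
Base step (n = 0): h(0) = 2 = 2·(1), so 2 | h(0).
Suppose the result is true for n = r, i.e. 2 | h(r). Then
h(r+1) = 3·3^(r+1) - 1 = 3·(3·3^r - 1) + 2 = 3·h(r) + 2. The first term is divisible by 2 by the inductive hypothesis, and 2 is divisible by 2. Hence 2 | h(r+1).
Hence, by induction on n, the claim holds for every n ≥ 0.
Therefore the largest such d is 2.

d = 2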